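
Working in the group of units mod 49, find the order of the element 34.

14

ord(34) | φ(49) = φ(7^2) = 7·(7−1) = 42 = 2 · 3 · 7.
Divisors of 42: 1, 2, 3, 6, 7, 14, 21, 42.
Test each divisor d:
34^1 ≡ 34 (mod 49)
34^2 ≡ 29 (mod 49)
34^3 ≡ 6 (mod 49)
34^6 ≡ 36 (mod 49)
34^7 ≡ 48 (mod 49)
34^14 ≡ 1 (mod 49) ✓
The smallest such exponent is 14, so the order of 34 is 14.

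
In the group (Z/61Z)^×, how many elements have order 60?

16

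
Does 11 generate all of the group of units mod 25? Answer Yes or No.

No

φ(25) = φ(5^2) = 5·(5−1) = 20 = 2^2 · 5.
It suffices to check that the order of 11 is not a proper divisor of 20: compute 11^(20/q) for q ∈ {2, 5}.
11^10 ≡ 1 (mod 25)  [q = 2: ≡ 1 ✗]
11^4 ≡ 16 (mod 25)  [q = 5: ≢ 1 ✓]
Since 11^10 ≡ 1, the order of 11 divides 10 < 20, so 11 is not a primitive root.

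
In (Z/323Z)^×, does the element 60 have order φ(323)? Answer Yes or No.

323 = 17 · 19 is a product of two distinct odd primes, so (Z/323Z)^× ≅ (Z/17Z)^× × (Z/19Z)^× is not cyclic.
No primitive root modulo 323 exists; in particular 60 is not one.

No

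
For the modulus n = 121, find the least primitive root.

φ(121) = φ(11^2) = 11·(11−1) = 110 = 2 · 5 · 11.
g is a primitive root iff g^(110/q) ≢ 1 (mod 121) for each prime q ∈ {2, 5, 11}.
g = 2: 2^55 ≡ 120; 2^22 ≡ 81; 2^10 ≡ 56 — none is 1, so 2 is a primitive root.
The smallest primitive root modulo 121 is 2.

2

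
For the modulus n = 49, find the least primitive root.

φ(49) = φ(7^2) = 7·(7−1) = 42 = 2 · 3 · 7.
g is a primitive root iff g^(42/q) ≢ 1 (mod 49) for each prime q ∈ {2, 3, 7}.
g = 2: 2^21 ≡ 1 — hits 1, so not a primitive root.
g = 3: 3^21 ≡ 48; 3^14 ≡ 30; 3^6 ≡ 43 — none is 1, so 3 is a primitive root.
Hence the least primitive root of 49 is 3.

3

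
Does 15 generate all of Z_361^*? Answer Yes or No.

Yes

φ(361) = φ(19^2) = 19·(19−1) = 342 = 2 · 3^2 · 19.
An element g generates (Z/361Z)^× iff g^(342/q) ≢ 1 (mod 361) for each prime q ∈ {2, 3, 19}.
15^171 ≡ 360 (mod 361)  [q = 2: ≢ 1 ✓]
15^114 ≡ 68 (mod 361)  [q = 3: ≢ 1 ✓]
15^18 ≡ 210 (mod 361)  [q = 19: ≢ 1 ✓]
Every test exponent gives a nontrivial residue, hence 15 generates the full group.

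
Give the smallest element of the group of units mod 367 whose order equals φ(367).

6

φ(367) = 367 − 1 = 366 = 2 · 3 · 61.
g is a primitive root iff g^(366/q) ≢ 1 (mod 367) for each prime q ∈ {2, 3, 61}.
g = 2: 2^183 ≡ 1 — hits 1, so not a primitive root.
g = 3: 3^183 ≡ 366; 3^122 ≡ 1 — hits 1, so not a primitive root.
g = 4: 4^183 ≡ 1 — hits 1, so not a primitive root.
g = 5: 5^183 ≡ 366; 5^122 ≡ 1 — hits 1, so not a primitive root.
g = 6: 6^183 ≡ 366; 6^122 ≡ 283; 6^6 ≡ 47 — none is 1, so 6 is a primitive root.
The smallest primitive root modulo 367 is 6.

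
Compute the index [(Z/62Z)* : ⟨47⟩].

Since 47 ∈ (Z/62Z)^×, its order divides φ(62) = φ(2)·φ(31) = 1·30 = 30 = 2 · 3 · 5.
Divisors of 30: 1, 2, 3, 5, 6, 10, 15, 30.
Test each divisor d:
47^1 ≡ 47
47^2 ≡ 39
47^3 ≡ 35
47^5 ≡ 1
So ord_62(47) = 5, hence |⟨47⟩| = 5.
[(Z/62Z)^× : ⟨47⟩] = 30/5 = 6.

6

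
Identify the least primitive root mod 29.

φ(29) = 29 − 1 = 28 = 2^2 · 7.
Test candidates g = 2, 3, … against the prime factors q ∈ {2, 7} of φ(29): g is a generator iff g^(28/q) ≢ 1 for every such q.
g = 2: 2^14 ≡ 28; 2^4 ≡ 16 — none is 1, so 2 is a primitive root.
The smallest primitive root modulo 29 is 2.

2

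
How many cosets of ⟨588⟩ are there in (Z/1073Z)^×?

4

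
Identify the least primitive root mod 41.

6

φ(41) = 41 − 1 = 40 = 2^3 · 5.
Test candidates g = 2, 3, … against the prime factors q ∈ {2, 5} of φ(41): g is a generator iff g^(40/q) ≢ 1 for every such q.
g = 2: 2^20 ≡ 1 — hits 1, so not a primitive root.
g = 3: 3^20 ≡ 40; 3^8 ≡ 1 — hits 1, so not a primitive root.
g = 4: 4^20 ≡ 1 — hits 1, so not a primitive root.
g = 5: 5^20 ≡ 1 — hits 1, so not a primitive root.
g = 6: 6^20 ≡ 40; 6^8 ≡ 10 — none is 1, so 6 is a primitive root.
The smallest primitive root modulo 41 is 6.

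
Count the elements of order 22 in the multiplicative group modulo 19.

φ(19) = 19 − 1 = 18 = 2 · 3^2.
(Z/19Z)^× is cyclic (|G| = 18); a cyclic group of order m has exactly φ(d) elements of each order d | m, and none otherwise.
22 does not divide 18, so no element of (Z/19Z)^× has order 22.

0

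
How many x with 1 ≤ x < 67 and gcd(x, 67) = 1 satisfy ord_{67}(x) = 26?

φ(67) = 67 − 1 = 66 = 2 · 3 · 11.
(Z/67Z)^× is cyclic (|G| = 66); a cyclic group of order m has exactly φ(d) elements of each order d | m, and none otherwise.
26 does not divide 66, so no element of (Z/67Z)^× has order 26.

0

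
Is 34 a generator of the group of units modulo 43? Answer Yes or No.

Yes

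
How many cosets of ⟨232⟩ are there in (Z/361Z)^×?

2

The order of 232 must divide φ(361) = φ(19^2) = 19·(19−1) = 342 = 2 · 3^2 · 19.
Divisors of 342: 1, 2, 3, 6, 9, 18, 19, 38, 57, 114, 171, 342.
Test each divisor d:
232^1 ≡ 232 (mod 361)
232^2 ≡ 35 (mod 361)
232^3 ≡ 178 (mod 361)
232^6 ≡ 277 (mod 361)
232^9 ≡ 210 (mod 361)
232^18 ≡ 58 (mod 361)
232^19 ≡ 99 (mod 361)
232^38 ≡ 54 (mod 361)
232^57 ≡ 292 (mod 361)
232^114 ≡ 68 (mod 361)
232^171 ≡ 1 (mod 361) ✓
The order of 232 is 171, so the subgroup it generates has 171 elements.
[(Z/361Z)^× : ⟨232⟩] = 342/171 = 2.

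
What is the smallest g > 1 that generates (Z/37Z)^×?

φ(37) = 37 − 1 = 36 = 2^2 · 3^2.
g is a primitive root iff g^(36/q) ≢ 1 (mod 37) for each prime q ∈ {2, 3}.
g = 2: 2^18 ≡ 36; 2^12 ≡ 26 — none is 1, so 2 is a primitive root.
The smallest primitive root modulo 37 is 2.

2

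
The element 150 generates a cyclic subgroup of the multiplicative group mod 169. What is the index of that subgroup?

By Lagrange's theorem, ord_169(150) divides φ(169) = φ(13^2) = 13·(13−1) = 156 = 2^2 · 3 · 13.
Divisors of 156: 1, 2, 3, 4, 6, 12, 13, 26, 39, 52, 78, 156.
Test each divisor d:
150^1 ≡ 150 (mod 169)
150^2 ≡ 23 (mod 169)
150^3 ≡ 70 (mod 169)
150^4 ≡ 22 (mod 169)
150^6 ≡ 168 (mod 169)
150^12 ≡ 1 (mod 169) ✓
Thus |⟨150⟩| = ord(150) = 12.
The index is φ(169) / ord(150) = 156 / 12 = 13.

13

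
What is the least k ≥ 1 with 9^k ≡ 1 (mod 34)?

By Lagrange's theorem, ord_34(9) divides φ(34) = φ(2)·φ(17) = 1·16 = 16 = 2^4.
Divisors of 16: 1, 2, 4, 8, 16.
Compute 9^d (mod 34) for the divisors d until we hit 1:
9^1 ≡ 9
9^2 ≡ 13
9^4 ≡ 33
9^8 ≡ 1
Hence ord(9) = 8.

8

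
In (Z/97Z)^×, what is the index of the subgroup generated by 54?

4

The order of 54 must divide φ(97) = 97 − 1 = 96 = 2^5 · 3.
Divisors of 96: 1, 2, 3, 4, 6, 8, 12, 16, 24, 32, 48, 96.
Evaluate successive powers at the divisors of 96:
54^1 ≡ 54 (mod 97)
54^2 ≡ 6 (mod 97)
54^3 ≡ 33 (mod 97)
54^4 ≡ 36 (mod 97)
54^6 ≡ 22 (mod 97)
54^8 ≡ 35 (mod 97)
54^12 ≡ 96 (mod 97)
54^16 ≡ 61 (mod 97)
54^24 ≡ 1 (mod 97) ✓
The order of 54 is 24, so the subgroup it generates has 24 elements.
Index = |(Z/97Z)^×| / |⟨54⟩| = 96 / 24 = 4.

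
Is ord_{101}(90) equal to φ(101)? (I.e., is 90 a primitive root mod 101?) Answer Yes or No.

Yes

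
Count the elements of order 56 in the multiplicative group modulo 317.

φ(317) = 317 − 1 = 316 = 2^2 · 79.
Since (Z/317Z)^× is cyclic of order 316, the number of elements of order d is φ(d) when d | 316 and 0 otherwise.
Here 316 is not a multiple of 56, so there are no elements of order 56.

0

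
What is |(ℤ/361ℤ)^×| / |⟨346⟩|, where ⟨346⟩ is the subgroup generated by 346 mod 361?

2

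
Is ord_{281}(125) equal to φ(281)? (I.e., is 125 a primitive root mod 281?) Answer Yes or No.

φ(281) = 281 − 1 = 280 = 2^3 · 5 · 7.
125 is a primitive root mod 281 iff 125^(φ(281)/q) ≢ 1 for every prime q | φ(281), i.e. q ∈ {2, 5, 7}.
125^140 ≡ 1 (mod 281)  [q = 2: ≡ 1 ✗]
125^56 ≡ 153 (mod 281)  [q = 5: ≢ 1 ✓]
125^40 ≡ 59 (mod 281)  [q = 7: ≢ 1 ✓]
The check at q = 2 fails, so 125 generates a proper subgroup.

No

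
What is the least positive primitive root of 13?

φ(13) = 13 − 1 = 12 = 2^2 · 3.
Test candidates g = 2, 3, … against the prime factors q ∈ {2, 3} of φ(13): g is a generator iff g^(12/q) ≢ 1 for every such q.
g = 2: 2^6 ≡ 12; 2^4 ≡ 3 — none is 1, so 2 is a primitive root.
So 2 is the smallest generator of (Z/13Z)^×.

2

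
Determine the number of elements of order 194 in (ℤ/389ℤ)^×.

96

φ(389) = 389 − 1 = 388 = 2^2 · 97.
(Z/389Z)^× is cyclic (|G| = 388); a cyclic group of order m has exactly φ(d) elements of each order d | m, and none otherwise.
194 = 2 · 97 divides 388, and φ(194) = 96.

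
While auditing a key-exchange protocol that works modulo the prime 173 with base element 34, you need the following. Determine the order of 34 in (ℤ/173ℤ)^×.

86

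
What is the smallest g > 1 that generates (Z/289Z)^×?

3

φ(289) = φ(17^2) = 17·(17−1) = 272 = 2^4 · 17.
g is a primitive root iff g^(272/q) ≢ 1 (mod 289) for each prime q ∈ {2, 17}.
g = 2: 2^136 ≡ 1 — hits 1, so not a primitive root.
g = 3: 3^136 ≡ 288; 3^16 ≡ 171 — none is 1, so 3 is a primitive root.
The smallest primitive root modulo 289 is 3.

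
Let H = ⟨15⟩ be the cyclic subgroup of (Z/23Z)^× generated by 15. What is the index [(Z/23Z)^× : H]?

1

By Lagrange's theorem, ord_23(15) divides φ(23) = 23 − 1 = 22 = 2 · 11.
Divisors of 22: 1, 2, 11, 22.
Compute 15^d (mod 23) for the divisors d until we hit 1:
15^1 ≡ 15 (mod 23)
15^2 ≡ 18 (mod 23)
15^11 ≡ 22 (mod 23)
15^22 ≡ 1 (mod 23) ✓
So ord_23(15) = 22, hence |⟨15⟩| = 22.
The index is φ(23) / ord(15) = 22 / 22 = 1.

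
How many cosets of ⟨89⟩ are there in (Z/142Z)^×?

2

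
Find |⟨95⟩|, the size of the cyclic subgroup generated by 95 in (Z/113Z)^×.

8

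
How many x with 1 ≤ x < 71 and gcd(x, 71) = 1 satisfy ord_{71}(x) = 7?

φ(71) = 71 − 1 = 70 = 2 · 5 · 7.
(Z/71Z)^× is cyclic (|G| = 70); a cyclic group of order m has exactly φ(d) elements of each order d | m, and none otherwise.
7 | 70, and φ(7) = 7 − 1 = 6.

6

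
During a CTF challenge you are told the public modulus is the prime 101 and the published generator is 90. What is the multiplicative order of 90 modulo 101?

100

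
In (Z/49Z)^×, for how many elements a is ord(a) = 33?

0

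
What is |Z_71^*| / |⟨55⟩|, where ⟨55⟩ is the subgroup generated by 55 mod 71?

1

The order of 55 must divide φ(71) = 71 − 1 = 70 = 2 · 5 · 7.
Divisors of 70: 1, 2, 5, 7, 10, 14, 35, 70.
Check 55^d mod 71 for each divisor in increasing order:
55^1 ≡ 55 (mod 71)
55^2 ≡ 43 (mod 71)
55^5 ≡ 23 (mod 71)
55^7 ≡ 66 (mod 71)
55^10 ≡ 32 (mod 71)
55^14 ≡ 25 (mod 71)
55^35 ≡ 70 (mod 71)
55^70 ≡ 1 (mod 71) ✓
So ord_71(55) = 70, hence |⟨55⟩| = 70.
The index is φ(71) / ord(55) = 70 / 70 = 1.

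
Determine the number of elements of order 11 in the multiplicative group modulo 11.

0

φ(11) = 11 − 1 = 10 = 2 · 5.
In a cyclic group of order 10, there are φ(d) elements of order d for each divisor d of 10, and zero for non-divisors.
Here 10 is not a multiple of 11, so there are no elements of order 11.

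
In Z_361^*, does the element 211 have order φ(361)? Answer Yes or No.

φ(361) = φ(19^2) = 19·(19−1) = 342 = 2 · 3^2 · 19.
Test 211^(342/q) mod 361 for each prime factor q of 342:
211^171 ≡ 360 (mod 361)  [q = 2: ≢ 1 ✓]
211^114 ≡ 292 (mod 361)  [q = 3: ≢ 1 ✓]
211^18 ≡ 134 (mod 361)  [q = 19: ≢ 1 ✓]
None equal 1, so ord_361(211) = 342: 211 is a primitive root.

Yes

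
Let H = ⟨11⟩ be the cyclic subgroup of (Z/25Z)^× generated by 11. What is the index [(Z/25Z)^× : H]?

4

The order of 11 must divide φ(25) = φ(5^2) = 5·(5−1) = 20 = 2^2 · 5.
Divisors of 20: 1, 2, 4, 5, 10, 20.
Check 11^d mod 25 for each divisor in increasing order:
11^1 ≡ 11
11^2 ≡ 21
11^4 ≡ 16
11^5 ≡ 1
The order of 11 is 5, so the subgroup it generates has 5 elements.
[(Z/25Z)^× : ⟨11⟩] = 20/5 = 4.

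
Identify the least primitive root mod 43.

3

φ(43) = 43 − 1 = 42 = 2 · 3 · 7.
Test candidates g = 2, 3, … against the prime factors q ∈ {2, 3, 7} of φ(43): g is a generator iff g^(42/q) ≢ 1 for every such q.
g = 2: 2^21 ≡ 42; 2^14 ≡ 1 — hits 1, so not a primitive root.
g = 3: 3^21 ≡ 42; 3^14 ≡ 36; 3^6 ≡ 41 — none is 1, so 3 is a primitive root.
The smallest primitive root modulo 43 is 3.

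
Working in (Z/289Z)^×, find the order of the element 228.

272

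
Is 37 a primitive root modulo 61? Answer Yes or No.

No

φ(61) = 61 − 1 = 60 = 2^2 · 3 · 5.
Test 37^(60/q) mod 61 for each prime factor q of 60:
37^30 ≡ 60 (mod 61)  [q = 2: ≢ 1 ✓]
37^20 ≡ 1 (mod 61)  [q = 3: ≡ 1 ✗]
37^12 ≡ 34 (mod 61)  [q = 5: ≢ 1 ✓]
Since 37^20 ≡ 1, the order of 37 divides 20 < 60, so 37 is not a primitive root.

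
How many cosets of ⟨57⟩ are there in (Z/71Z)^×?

14

Since 57 ∈ (Z/71Z)^×, its order divides φ(71) = 71 − 1 = 70 = 2 · 5 · 7.
Divisors of 70: 1, 2, 5, 7, 10, 14, 35, 70.
Test each divisor d:
57^1 ≡ 57 (mod 71)
57^2 ≡ 54 (mod 71)
57^5 ≡ 1 (mod 71) ✓
The order of 57 is 5, so the subgroup it generates has 5 elements.
The index is φ(71) / ord(57) = 70 / 5 = 14.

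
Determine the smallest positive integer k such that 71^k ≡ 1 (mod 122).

60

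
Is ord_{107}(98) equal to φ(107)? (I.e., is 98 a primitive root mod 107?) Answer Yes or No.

φ(107) = 107 − 1 = 106 = 2 · 53.
It suffices to check that the order of 98 is not a proper divisor of 106: compute 98^(106/q) for q ∈ {2, 53}.
98^53 ≡ 106 (mod 107)  [q = 2: ≢ 1 ✓]
98^2 ≡ 81 (mod 107)  [q = 53: ≢ 1 ✓]
Every test exponent gives a nontrivial residue, hence 98 generates the full group.

Yes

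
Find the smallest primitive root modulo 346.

φ(346) = φ(2)·φ(173) = 1·172 = 172 = 2^2 · 43.
Test candidates g = 2, 3, … against the prime factors q ∈ {2, 43} of φ(346): g is a generator iff g^(172/q) ≢ 1 for every such q.
g = 2: gcd(2, 346) = 2 > 1, not a unit — skip.
g = 3: 3^86 ≡ 345; 3^4 ≡ 81 — none is 1, so 3 is a primitive root.
So 3 is the smallest generator of (Z/346Z)^×.

3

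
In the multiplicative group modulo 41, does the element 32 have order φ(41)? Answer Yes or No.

No

φ(41) = 41 − 1 = 40 = 2^3 · 5.
32 is a primitive root mod 41 iff 32^(φ(41)/q) ≢ 1 for every prime q | φ(41), i.e. q ∈ {2, 5}.
32^20 ≡ 1 (mod 41)  [q = 2: ≡ 1 ✗]
32^8 ≡ 1 (mod 41)  [q = 5: ≡ 1 ✗]
32^20 ≡ 1 shows ord(32) | 20, strictly less than φ(41); not a primitive root.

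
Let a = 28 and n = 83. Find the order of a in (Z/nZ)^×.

41

By Lagrange's theorem, ord_83(28) divides φ(83) = 83 − 1 = 82 = 2 · 41.
Divisors of 82: 1, 2, 41, 82.
Compute 28^d (mod 83) for the divisors d until we hit 1:
28^1 ≡ 28 (mod 83)
28^2 ≡ 37 (mod 83)
28^41 ≡ 1 (mod 83) ✓
The smallest such exponent is 41, so the order of 28 is 41.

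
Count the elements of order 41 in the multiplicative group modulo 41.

φ(41) = 41 − 1 = 40 = 2^3 · 5.
In a cyclic group of order 40, there are φ(d) elements of order d for each divisor d of 40, and zero for non-divisors.
41 does not divide 40, so no element of (Z/41Z)^× has order 41.

0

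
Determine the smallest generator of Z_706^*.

3

φ(706) = φ(2)·φ(353) = 1·352 = 352 = 2^5 · 11.
g is a primitive root iff g^(352/q) ≢ 1 (mod 706) for each prime q ∈ {2, 11}.
g = 2: gcd(2, 706) = 2 > 1, not a unit — skip.
g = 3: 3^176 ≡ 705; 3^32 ≡ 493 — none is 1, so 3 is a primitive root.
The smallest primitive root modulo 706 is 3.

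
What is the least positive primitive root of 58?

φ(58) = φ(2)·φ(29) = 1·28 = 28 = 2^2 · 7.
Test candidates g = 2, 3, … against the prime factors q ∈ {2, 7} of φ(58): g is a generator iff g^(28/q) ≢ 1 for every such q.
g = 2: gcd(2, 58) = 2 > 1, not a unit — skip.
g = 3: 3^14 ≡ 57; 3^4 ≡ 23 — none is 1, so 3 is a primitive root.
Hence the least primitive root of 58 is 3.

3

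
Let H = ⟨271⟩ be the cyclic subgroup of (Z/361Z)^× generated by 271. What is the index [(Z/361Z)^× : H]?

By Lagrange's theorem, ord_361(271) divides φ(361) = φ(19^2) = 19·(19−1) = 342 = 2 · 3^2 · 19.
Divisors of 342: 1, 2, 3, 6, 9, 18, 19, 38, 57, 114, 171, 342.
Evaluate successive powers at the divisors of 342:
271^1 ≡ 271 (mod 361)
271^2 ≡ 158 (mod 361)
271^3 ≡ 220 (mod 361)
271^6 ≡ 26 (mod 361)
271^9 ≡ 305 (mod 361)
271^18 ≡ 248 (mod 361)
271^19 ≡ 62 (mod 361)
271^38 ≡ 234 (mod 361)
271^57 ≡ 68 (mod 361)
271^114 ≡ 292 (mod 361)
271^171 ≡ 1 (mod 361) ✓
So ord_361(271) = 171, hence |⟨271⟩| = 171.
Index = |(Z/361Z)^×| / |⟨271⟩| = 342 / 171 = 2.

2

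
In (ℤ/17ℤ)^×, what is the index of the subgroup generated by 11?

The order of 11 must divide φ(17) = 17 − 1 = 16 = 2^4.
Divisors of 16: 1, 2, 4, 8, 16.
Compute 11^d (mod 17) for the divisors d until we hit 1:
11^1 ≡ 11 (mod 17)
11^2 ≡ 2 (mod 17)
11^4 ≡ 4 (mod 17)
11^8 ≡ 16 (mod 17)
11^16 ≡ 1 (mod 17) ✓
Thus |⟨11⟩| = ord(11) = 16.
[(Z/17Z)^× : ⟨11⟩] = 16/16 = 1.

1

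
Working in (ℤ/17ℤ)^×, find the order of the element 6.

16

The order of 6 must divide φ(17) = 17 − 1 = 16 = 2^4.
Divisors of 16: 1, 2, 4, 8, 16.
Test each divisor d:
6^1 ≡ 6 (mod 17)
6^2 ≡ 2 (mod 17)
6^4 ≡ 4 (mod 17)
6^8 ≡ 16 (mod 17)
6^16 ≡ 1 (mod 17) ✓
Therefore the multiplicative order of 6 modulo 17 is 16.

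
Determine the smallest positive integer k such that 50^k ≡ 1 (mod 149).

148

By Lagrange's theorem, ord_149(50) divides φ(149) = 149 − 1 = 148 = 2^2 · 37.
Divisors of 148: 1, 2, 4, 37, 74, 148.
Check 50^d mod 149 for each divisor in increasing order:
50^1 ≡ 50 (mod 149)
50^2 ≡ 116 (mod 149)
50^4 ≡ 46 (mod 149)
50^37 ≡ 105 (mod 149)
50^74 ≡ 148 (mod 149)
50^148 ≡ 1 (mod 149) ✓
The smallest such exponent is 148, so the order of 50 is 148.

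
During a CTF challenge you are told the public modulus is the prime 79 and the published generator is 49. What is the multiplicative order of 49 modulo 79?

By Lagrange's theorem, ord_79(49) divides φ(79) = 79 − 1 = 78 = 2 · 3 · 13.
Divisors of 78: 1, 2, 3, 6, 13, 26, 39, 78.
Test each divisor d:
49^1 ≡ 49
49^2 ≡ 31
49^3 ≡ 18
49^6 ≡ 8
49^13 ≡ 55
49^26 ≡ 23
49^39 ≡ 1
Hence ord(49) = 39.

39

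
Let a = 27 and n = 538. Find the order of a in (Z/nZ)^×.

268

The order of 27 must divide φ(538) = φ(2)·φ(269) = 1·268 = 268 = 2^2 · 67.
Divisors of 268: 1, 2, 4, 67, 134, 268.
Evaluate successive powers at the divisors of 268:
27^1 ≡ 27
27^2 ≡ 191
27^4 ≡ 435
27^67 ≡ 351
27^134 ≡ 537
27^268 ≡ 1
The smallest such exponent is 268, so the order of 27 is 268.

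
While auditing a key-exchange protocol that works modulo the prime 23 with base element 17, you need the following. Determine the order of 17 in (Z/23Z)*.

22

ord(17) | φ(23) = 23 − 1 = 22 = 2 · 11.
Divisors of 22: 1, 2, 11, 22.
Test each divisor d:
17^1 ≡ 17
17^2 ≡ 13
17^11 ≡ 22
17^22 ≡ 1
The smallest such exponent is 22, so the order of 17 is 22.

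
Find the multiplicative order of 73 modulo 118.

58

By Lagrange's theorem, ord_118(73) divides φ(118) = φ(2)·φ(59) = 1·58 = 58 = 2 · 29.
Divisors of 58: 1, 2, 29, 58.
Evaluate successive powers at the divisors of 58:
73^1 ≡ 73 (mod 118)
73^2 ≡ 19 (mod 118)
73^29 ≡ 117 (mod 118)
73^58 ≡ 1 (mod 118) ✓
Therefore the multiplicative order of 73 modulo 118 is 58.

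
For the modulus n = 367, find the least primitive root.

φ(367) = 367 − 1 = 366 = 2 · 3 · 61.
g is a primitive root iff g^(366/q) ≢ 1 (mod 367) for each prime q ∈ {2, 3, 61}.
g = 2: 2^183 ≡ 1 — hits 1, so not a primitive root.
g = 3: 3^183 ≡ 366; 3^122 ≡ 1 — hits 1, so not a primitive root.
g = 4: 4^183 ≡ 1 — hits 1, so not a primitive root.
g = 5: 5^183 ≡ 366; 5^122 ≡ 1 — hits 1, so not a primitive root.
g = 6: 6^183 ≡ 366; 6^122 ≡ 283; 6^6 ≡ 47 — none is 1, so 6 is a primitive root.
Hence the least primitive root of 367 is 6.

6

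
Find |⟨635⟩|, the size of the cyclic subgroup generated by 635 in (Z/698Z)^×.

348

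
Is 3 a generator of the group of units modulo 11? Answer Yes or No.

No

φ(11) = 11 − 1 = 10 = 2 · 5.
It suffices to check that the order of 3 is not a proper divisor of 10: compute 3^(10/q) for q ∈ {2, 5}.
3^5 ≡ 1 (mod 11)  [q = 2: ≡ 1 ✗]
3^2 ≡ 9 (mod 11)  [q = 5: ≢ 1 ✓]
The check at q = 2 fails, so 3 generates a proper subgroup.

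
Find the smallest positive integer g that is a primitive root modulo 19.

2

φ(19) = 19 − 1 = 18 = 2 · 3^2.
Test candidates g = 2, 3, … against the prime factors q ∈ {2, 3} of φ(19): g is a generator iff g^(18/q) ≢ 1 for every such q.
g = 2: 2^9 ≡ 18; 2^6 ≡ 7 — none is 1, so 2 is a primitive root.
So 2 is the smallest generator of (Z/19Z)^×.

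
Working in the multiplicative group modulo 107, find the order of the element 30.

Since 30 ∈ (Z/107Z)^×, its order divides φ(107) = 107 − 1 = 106 = 2 · 53.
Divisors of 106: 1, 2, 53, 106.
Evaluate successive powers at the divisors of 106:
30^1 ≡ 30 (mod 107)
30^2 ≡ 44 (mod 107)
30^53 ≡ 1 (mod 107) ✓
Therefore the multiplicative order of 30 modulo 107 is 53.

53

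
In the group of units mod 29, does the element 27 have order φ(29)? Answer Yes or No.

φ(29) = 29 − 1 = 28 = 2^2 · 7.
Test 27^(28/q) mod 29 for each prime factor q of 28:
27^14 ≡ 28 (mod 29)  [q = 2: ≢ 1 ✓]
27^4 ≡ 16 (mod 29)  [q = 7: ≢ 1 ✓]
Every test exponent gives a nontrivial residue, hence 27 generates the full group.

Yes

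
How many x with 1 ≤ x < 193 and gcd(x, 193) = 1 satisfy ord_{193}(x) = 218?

0

φ(193) = 193 − 1 = 192 = 2^6 · 3.
(Z/193Z)^× is cyclic (|G| = 192); a cyclic group of order m has exactly φ(d) elements of each order d | m, and none otherwise.
Since 218 ∤ 192, the count is 0.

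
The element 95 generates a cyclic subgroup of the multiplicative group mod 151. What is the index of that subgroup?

2

ord(95) | φ(151) = 151 − 1 = 150 = 2 · 3 · 5^2.
Divisors of 150: 1, 2, 3, 5, 6, 10, 15, 25, 30, 50, 75, 150.
Compute 95^d (mod 151) for the divisors d until we hit 1:
95^1 ≡ 95 (mod 151)
95^2 ≡ 116 (mod 151)
95^3 ≡ 148 (mod 151)
95^5 ≡ 105 (mod 151)
95^6 ≡ 9 (mod 151)
95^10 ≡ 2 (mod 151)
95^15 ≡ 59 (mod 151)
95^25 ≡ 118 (mod 151)
95^30 ≡ 8 (mod 151)
95^50 ≡ 32 (mod 151)
95^75 ≡ 1 (mod 151) ✓
So ord_151(95) = 75, hence |⟨95⟩| = 75.
[(Z/151Z)^× : ⟨95⟩] = 150/75 = 2.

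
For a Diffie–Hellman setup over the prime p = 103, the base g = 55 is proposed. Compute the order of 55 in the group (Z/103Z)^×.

ord(55) | φ(103) = 103 − 1 = 102 = 2 · 3 · 17.
Divisors of 102: 1, 2, 3, 6, 17, 34, 51, 102.
Check 55^d mod 103 for each divisor in increasing order:
55^1 ≡ 55
55^2 ≡ 38
55^3 ≡ 30
55^6 ≡ 76
55^17 ≡ 56
55^34 ≡ 46
55^51 ≡ 1
Hence ord(55) = 51.

51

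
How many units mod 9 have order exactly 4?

0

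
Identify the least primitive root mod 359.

7

φ(359) = 359 − 1 = 358 = 2 · 179.
Test candidates g = 2, 3, … against the prime factors q ∈ {2, 179} of φ(359): g is a generator iff g^(358/q) ≢ 1 for every such q.
g = 2: 2^179 ≡ 1 — hits 1, so not a primitive root.
g = 3: 3^179 ≡ 1 — hits 1, so not a primitive root.
g = 4: 4^179 ≡ 1 — hits 1, so not a primitive root.
g = 5: 5^179 ≡ 1 — hits 1, so not a primitive root.
g = 6: 6^179 ≡ 1 — hits 1, so not a primitive root.
g = 7: 7^179 ≡ 358; 7^2 ≡ 49 — none is 1, so 7 is a primitive root.
Hence the least primitive root of 359 is 7.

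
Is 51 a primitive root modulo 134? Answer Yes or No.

Yes

φ(134) = φ(2)·φ(67) = 1·66 = 66 = 2 · 3 · 11.
51 is a primitive root mod 134 iff 51^(φ(134)/q) ≢ 1 for every prime q | φ(134), i.e. q ∈ {2, 3, 11}.
51^33 ≡ 133 (mod 134)  [q = 2: ≢ 1 ✓]
51^22 ≡ 37 (mod 134)  [q = 3: ≢ 1 ✓]
51^6 ≡ 81 (mod 134)  [q = 11: ≢ 1 ✓]
Every test exponent gives a nontrivial residue, hence 51 generates the full group.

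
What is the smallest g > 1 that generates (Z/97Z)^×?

φ(97) = 97 − 1 = 96 = 2^5 · 3.
Test candidates g = 2, 3, … against the prime factors q ∈ {2, 3} of φ(97): g is a generator iff g^(96/q) ≢ 1 for every such q.
g = 2: 2^48 ≡ 1 — hits 1, so not a primitive root.
g = 3: 3^48 ≡ 1 — hits 1, so not a primitive root.
g = 4: 4^48 ≡ 1 — hits 1, so not a primitive root.
g = 5: 5^48 ≡ 96; 5^32 ≡ 35 — none is 1, so 5 is a primitive root.
Hence the least primitive root of 97 is 5.

5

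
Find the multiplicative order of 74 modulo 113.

112

Since 74 ∈ (Z/113Z)^×, its order divides φ(113) = 113 − 1 = 112 = 2^4 · 7.
Divisors of 112: 1, 2, 4, 7, 8, 14, 16, 28, 56, 112.
Test each divisor d:
74^1 ≡ 74 (mod 113)
74^2 ≡ 52 (mod 113)
74^4 ≡ 105 (mod 113)
74^7 ≡ 65 (mod 113)
74^8 ≡ 64 (mod 113)
74^14 ≡ 44 (mod 113)
74^16 ≡ 28 (mod 113)
74^28 ≡ 15 (mod 113)
74^56 ≡ 112 (mod 113)
74^112 ≡ 1 (mod 113) ✓
So ord_113(74) = 112.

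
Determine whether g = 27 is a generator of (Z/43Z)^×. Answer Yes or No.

No

φ(43) = 43 − 1 = 42 = 2 · 3 · 7.
An element g generates (Z/43Z)^× iff g^(42/q) ≢ 1 (mod 43) for each prime q ∈ {2, 3, 7}.
27^21 ≡ 42 (mod 43)  [q = 2: ≢ 1 ✓]
27^14 ≡ 1 (mod 43)  [q = 3: ≡ 1 ✗]
27^6 ≡ 35 (mod 43)  [q = 7: ≢ 1 ✓]
The check at q = 3 fails, so 27 generates a proper subgroup.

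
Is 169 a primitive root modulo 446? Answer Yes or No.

No

φ(446) = φ(2)·φ(223) = 1·222 = 222 = 2 · 3 · 37.
An element g generates (Z/446Z)^× iff g^(222/q) ≢ 1 (mod 446) for each prime q ∈ {2, 3, 37}.
169^111 ≡ 1 (mod 446)  [q = 2: ≡ 1 ✗]
169^74 ≡ 1 (mod 446)  [q = 3: ≡ 1 ✗]
169^6 ≡ 7 (mod 446)  [q = 37: ≢ 1 ✓]
169^111 ≡ 1 shows ord(169) | 111, strictly less than φ(446); not a primitive root.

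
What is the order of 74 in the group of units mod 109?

The order of 74 must divide φ(109) = 109 − 1 = 108 = 2^2 · 3^3.
Divisors of 108: 1, 2, 3, 4, 6, 9, 12, 18, 27, 36, 54, 108.
Compute 74^d (mod 109) for the divisors d until we hit 1:
74^1 ≡ 74 (mod 109)
74^2 ≡ 26 (mod 109)
74^3 ≡ 71 (mod 109)
74^4 ≡ 22 (mod 109)
74^6 ≡ 27 (mod 109)
74^9 ≡ 64 (mod 109)
74^12 ≡ 75 (mod 109)
74^18 ≡ 63 (mod 109)
74^27 ≡ 108 (mod 109)
74^36 ≡ 45 (mod 109)
74^54 ≡ 1 (mod 109) ✓
Hence ord(74) = 54.

54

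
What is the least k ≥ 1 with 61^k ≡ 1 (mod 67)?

66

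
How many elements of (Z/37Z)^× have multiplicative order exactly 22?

φ(37) = 37 − 1 = 36 = 2^2 · 3^2.
Since (Z/37Z)^× is cyclic of order 36, the number of elements of order d is φ(d) when d | 36 and 0 otherwise.
Since 22 ∤ 36, the count is 0.

0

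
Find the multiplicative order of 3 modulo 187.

80

The order of 3 must divide φ(187) = φ(11·17) = (11−1)·(17−1) = 10·16 = 160 = 2^5 · 5.
Divisors of 160: 1, 2, 4, 5, 8, 10, 16, 20, 32, 40, 80, 160.
Check 3^d mod 187 for each divisor in increasing order:
3^1 ≡ 3 (mod 187)
3^2 ≡ 9 (mod 187)
3^4 ≡ 81 (mod 187)
3^5 ≡ 56 (mod 187)
3^8 ≡ 16 (mod 187)
3^10 ≡ 144 (mod 187)
3^16 ≡ 69 (mod 187)
3^20 ≡ 166 (mod 187)
3^32 ≡ 86 (mod 187)
3^40 ≡ 67 (mod 187)
3^80 ≡ 1 (mod 187) ✓
Therefore the multiplicative order of 3 modulo 187 is 80.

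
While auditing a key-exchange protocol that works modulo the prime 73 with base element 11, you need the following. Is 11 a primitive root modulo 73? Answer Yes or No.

Yes

φ(73) = 73 − 1 = 72 = 2^3 · 3^2.
It suffices to check that the order of 11 is not a proper divisor of 72: compute 11^(72/q) for q ∈ {2, 3}.
11^36 ≡ 72 (mod 73)  [q = 2: ≢ 1 ✓]
11^24 ≡ 8 (mod 73)  [q = 3: ≢ 1 ✓]
Every test exponent gives a nontrivial residue, hence 11 generates the full group.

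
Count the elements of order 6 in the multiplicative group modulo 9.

φ(9) = φ(3^2) = 3·(3−1) = 6 = 2 · 3.
In a cyclic group of order 6, there are φ(d) elements of order d for each divisor d of 6, and zero for non-divisors.
6 = 2 · 3 divides 6, and φ(6) = 2.

2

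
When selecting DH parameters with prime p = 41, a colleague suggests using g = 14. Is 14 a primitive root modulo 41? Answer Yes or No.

No

φ(41) = 41 − 1 = 40 = 2^3 · 5.
Test 14^(40/q) mod 41 for each prime factor q of 40:
14^20 ≡ 40 (mod 41)  [q = 2: ≢ 1 ✓]
14^8 ≡ 1 (mod 41)  [q = 5: ≡ 1 ✗]
The check at q = 5 fails, so 14 generates a proper subgroup.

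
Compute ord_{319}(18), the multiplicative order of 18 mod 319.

ord(18) | φ(319) = φ(11·29) = (11−1)·(29−1) = 10·28 = 280 = 2^3 · 5 · 7.
Divisors of 280: 1, 2, 4, 5, 7, 8, 10, 14, 20, 28, 35, 40, 56, 70, 140, 280.
Test each divisor d:
18^1 ≡ 18
18^2 ≡ 5
18^4 ≡ 25
18^5 ≡ 131
18^7 ≡ 17
18^8 ≡ 306
18^10 ≡ 254
18^14 ≡ 289
18^20 ≡ 78
18^28 ≡ 262
18^35 ≡ 307
18^40 ≡ 23
18^56 ≡ 59
18^70 ≡ 144
18^140 ≡ 1
Therefore the multiplicative order of 18 modulo 319 is 140.

140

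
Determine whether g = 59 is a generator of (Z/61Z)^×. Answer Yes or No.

Yes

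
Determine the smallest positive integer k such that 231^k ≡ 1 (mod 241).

ord(231) | φ(241) = 241 − 1 = 240 = 2^4 · 3 · 5.
Divisors of 240: 1, 2, 3, 4, 5, 6, 8, 10, 12, 15, 16, 20, 24, 30, 40, 48, 60, 80, 120, 240.
Test each divisor d:
231^1 ≡ 231 (mod 241)
231^2 ≡ 100 (mod 241)
231^3 ≡ 205 (mod 241)
231^4 ≡ 119 (mod 241)
231^5 ≡ 15 (mod 241)
231^6 ≡ 91 (mod 241)
231^8 ≡ 183 (mod 241)
231^10 ≡ 225 (mod 241)
231^12 ≡ 87 (mod 241)
231^15 ≡ 1 (mod 241) ✓
Hence ord(231) = 15.

15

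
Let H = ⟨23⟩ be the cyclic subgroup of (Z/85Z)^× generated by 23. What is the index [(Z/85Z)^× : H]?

4

By Lagrange's theorem, ord_85(23) divides φ(85) = φ(5·17) = (5−1)·(17−1) = 4·16 = 64 = 2^6.
Divisors of 64: 1, 2, 4, 8, 16, 32, 64.
Check 23^d mod 85 for each divisor in increasing order:
23^1 ≡ 23 (mod 85)
23^2 ≡ 19 (mod 85)
23^4 ≡ 21 (mod 85)
23^8 ≡ 16 (mod 85)
23^16 ≡ 1 (mod 85) ✓
The order of 23 is 16, so the subgroup it generates has 16 elements.
Index = |(Z/85Z)^×| / |⟨23⟩| = 64 / 16 = 4.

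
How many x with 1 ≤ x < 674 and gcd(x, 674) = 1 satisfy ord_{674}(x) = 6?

2

φ(674) = φ(2)·φ(337) = 1·336 = 336 = 2^4 · 3 · 7.
(Z/674Z)^× is cyclic (|G| = 336); a cyclic group of order m has exactly φ(d) elements of each order d | m, and none otherwise.
6 = 2 · 3 divides 336, and φ(6) = 2.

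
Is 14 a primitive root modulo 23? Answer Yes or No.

φ(23) = 23 − 1 = 22 = 2 · 11.
Test 14^(22/q) mod 23 for each prime factor q of 22:
14^11 ≡ 22 (mod 23)  [q = 2: ≢ 1 ✓]
14^2 ≡ 12 (mod 23)  [q = 11: ≢ 1 ✓]
Every test exponent gives a nontrivial residue, hence 14 generates the full group.

Yes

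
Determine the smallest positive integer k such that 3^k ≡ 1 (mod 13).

3

Since 3 ∈ (Z/13Z)^×, its order divides φ(13) = 13 − 1 = 12 = 2^2 · 3.
Divisors of 12: 1, 2, 3, 4, 6, 12.
Test each divisor d:
3^1 ≡ 3 (mod 13)
3^2 ≡ 9 (mod 13)
3^3 ≡ 1 (mod 13) ✓
So ord_13(3) = 3.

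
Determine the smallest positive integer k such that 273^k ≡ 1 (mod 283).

By Lagrange's theorem, ord_283(273) divides φ(283) = 283 − 1 = 282 = 2 · 3 · 47.
Divisors of 282: 1, 2, 3, 6, 47, 94, 141, 282.
Compute 273^d (mod 283) for the divisors d until we hit 1:
273^1 ≡ 273 (mod 283)
273^2 ≡ 100 (mod 283)
273^3 ≡ 132 (mod 283)
273^6 ≡ 161 (mod 283)
273^47 ≡ 45 (mod 283)
273^94 ≡ 44 (mod 283)
273^141 ≡ 282 (mod 283)
273^282 ≡ 1 (mod 283) ✓
The smallest such exponent is 282, so the order of 273 is 282.

282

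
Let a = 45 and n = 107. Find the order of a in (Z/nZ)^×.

106

By Lagrange's theorem, ord_107(45) divides φ(107) = 107 − 1 = 106 = 2 · 53.
Divisors of 106: 1, 2, 53, 106.
Check 45^d mod 107 for each divisor in increasing order:
45^1 ≡ 45
45^2 ≡ 99
45^53 ≡ 106
45^106 ≡ 1
Therefore the multiplicative order of 45 modulo 107 is 106.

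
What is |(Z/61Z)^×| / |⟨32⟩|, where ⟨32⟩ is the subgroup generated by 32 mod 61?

5

ord(32) | φ(61) = 61 − 1 = 60 = 2^2 · 3 · 5.
Divisors of 60: 1, 2, 3, 4, 5, 6, 10, 12, 15, 20, 30, 60.
Test each divisor d:
32^1 ≡ 32 (mod 61)
32^2 ≡ 48 (mod 61)
32^3 ≡ 11 (mod 61)
32^4 ≡ 47 (mod 61)
32^5 ≡ 40 (mod 61)
32^6 ≡ 60 (mod 61)
32^10 ≡ 14 (mod 61)
32^12 ≡ 1 (mod 61) ✓
So ord_61(32) = 12, hence |⟨32⟩| = 12.
The index is φ(61) / ord(32) = 60 / 12 = 5.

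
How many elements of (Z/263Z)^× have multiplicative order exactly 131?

φ(263) = 263 − 1 = 262 = 2 · 131.
In a cyclic group of order 262, there are φ(d) elements of order d for each divisor d of 262, and zero for non-divisors.
131 | 262, and φ(131) = 131 − 1 = 130.

130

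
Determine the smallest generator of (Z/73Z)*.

φ(73) = 73 − 1 = 72 = 2^3 · 3^2.
g is a primitive root iff g^(72/q) ≢ 1 (mod 73) for each prime q ∈ {2, 3}.
g = 2: 2^36 ≡ 1 — hits 1, so not a primitive root.
g = 3: 3^36 ≡ 1 — hits 1, so not a primitive root.
g = 4: 4^36 ≡ 1 — hits 1, so not a primitive root.
g = 5: 5^36 ≡ 72; 5^24 ≡ 8 — none is 1, so 5 is a primitive root.
Hence the least primitive root of 73 is 5.

5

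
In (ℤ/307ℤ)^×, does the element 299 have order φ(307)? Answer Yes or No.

No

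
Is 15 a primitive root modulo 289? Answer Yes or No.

φ(289) = φ(17^2) = 17·(17−1) = 272 = 2^4 · 17.
15 is a primitive root mod 289 iff 15^(φ(289)/q) ≢ 1 for every prime q | φ(289), i.e. q ∈ {2, 17}.
15^136 ≡ 1 (mod 289)  [q = 2: ≡ 1 ✗]
15^16 ≡ 86 (mod 289)  [q = 17: ≢ 1 ✓]
The check at q = 2 fails, so 15 generates a proper subgroup.

No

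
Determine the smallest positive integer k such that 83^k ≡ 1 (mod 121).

110

ord(83) | φ(121) = φ(11^2) = 11·(11−1) = 110 = 2 · 5 · 11.
Divisors of 110: 1, 2, 5, 10, 11, 22, 55, 110.
Check 83^d mod 121 for each divisor in increasing order:
83^1 ≡ 83 (mod 121)
83^2 ≡ 113 (mod 121)
83^5 ≡ 109 (mod 121)
83^10 ≡ 23 (mod 121)
83^11 ≡ 94 (mod 121)
83^22 ≡ 3 (mod 121)
83^55 ≡ 120 (mod 121)
83^110 ≡ 1 (mod 121) ✓
Hence ord(83) = 110.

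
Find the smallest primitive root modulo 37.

2

φ(37) = 37 − 1 = 36 = 2^2 · 3^2.
g is a primitive root iff g^(36/q) ≢ 1 (mod 37) for each prime q ∈ {2, 3}.
g = 2: 2^18 ≡ 36; 2^12 ≡ 26 — none is 1, so 2 is a primitive root.
So 2 is the smallest generator of (Z/37Z)^×.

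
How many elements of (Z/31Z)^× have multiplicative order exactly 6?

2

φ(31) = 31 − 1 = 30 = 2 · 3 · 5.
In a cyclic group of order 30, there are φ(d) elements of order d for each divisor d of 30, and zero for non-divisors.
6 = 2 · 3 divides 30, and φ(6) = 2.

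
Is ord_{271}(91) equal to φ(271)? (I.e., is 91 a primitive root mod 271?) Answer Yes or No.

Yes

φ(271) = 271 − 1 = 270 = 2 · 3^3 · 5.
It suffices to check that the order of 91 is not a proper divisor of 270: compute 91^(270/q) for q ∈ {2, 3, 5}.
91^135 ≡ 270 (mod 271)  [q = 2: ≢ 1 ✓]
91^90 ≡ 242 (mod 271)  [q = 3: ≢ 1 ✓]
91^54 ≡ 100 (mod 271)  [q = 5: ≢ 1 ✓]
Every test exponent gives a nontrivial residue, hence 91 generates the full group.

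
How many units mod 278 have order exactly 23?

φ(278) = φ(2)·φ(139) = 1·138 = 138 = 2 · 3 · 23.
Since (Z/278Z)^× is cyclic of order 138, the number of elements of order d is φ(d) when d | 138 and 0 otherwise.
23 | 138, and φ(23) = 23 − 1 = 22.

22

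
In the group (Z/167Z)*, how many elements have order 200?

0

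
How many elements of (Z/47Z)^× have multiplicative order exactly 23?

φ(47) = 47 − 1 = 46 = 2 · 23.
(Z/47Z)^× is cyclic (|G| = 46); a cyclic group of order m has exactly φ(d) elements of each order d | m, and none otherwise.
23 | 46, and φ(23) = 23 − 1 = 22.

22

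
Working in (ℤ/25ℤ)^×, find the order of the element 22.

ord(22) | φ(25) = φ(5^2) = 5·(5−1) = 20 = 2^2 · 5.
Divisors of 20: 1, 2, 4, 5, 10, 20.
Check 22^d mod 25 for each divisor in increasing order:
22^1 ≡ 22
22^2 ≡ 9
22^4 ≡ 6
22^5 ≡ 7
22^10 ≡ 24
22^20 ≡ 1
Hence ord(22) = 20.

20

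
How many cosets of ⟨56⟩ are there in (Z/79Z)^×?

ord(56) | φ(79) = 79 − 1 = 78 = 2 · 3 · 13.
Divisors of 78: 1, 2, 3, 6, 13, 26, 39, 78.
Evaluate successive powers at the divisors of 78:
56^1 ≡ 56
56^2 ≡ 55
56^3 ≡ 78
56^6 ≡ 1
Thus |⟨56⟩| = ord(56) = 6.
[(Z/79Z)^× : ⟨56⟩] = 78/6 = 13.

13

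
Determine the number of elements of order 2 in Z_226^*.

φ(226) = φ(2)·φ(113) = 1·112 = 112 = 2^4 · 7.
In a cyclic group of order 112, there are φ(d) elements of order d for each divisor d of 112, and zero for non-divisors.
2 | 112, and φ(2) = 2 − 1 = 1.

1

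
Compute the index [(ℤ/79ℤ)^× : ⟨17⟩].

The order of 17 must divide φ(79) = 79 − 1 = 78 = 2 · 3 · 13.
Divisors of 78: 1, 2, 3, 6, 13, 26, 39, 78.
Test each divisor d:
17^1 ≡ 17 (mod 79)
17^2 ≡ 52 (mod 79)
17^3 ≡ 15 (mod 79)
17^6 ≡ 67 (mod 79)
17^13 ≡ 78 (mod 79)
17^26 ≡ 1 (mod 79) ✓
So ord_79(17) = 26, hence |⟨17⟩| = 26.
[(Z/79Z)^× : ⟨17⟩] = 78/26 = 3.

3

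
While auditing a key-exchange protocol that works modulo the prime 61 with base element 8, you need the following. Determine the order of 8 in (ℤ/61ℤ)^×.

The order of 8 must divide φ(61) = 61 − 1 = 60 = 2^2 · 3 · 5.
Divisors of 60: 1, 2, 3, 4, 5, 6, 10, 12, 15, 20, 30, 60.
Test each divisor d:
8^1 ≡ 8
8^2 ≡ 3
8^3 ≡ 24
8^4 ≡ 9
8^5 ≡ 11
8^6 ≡ 27
8^10 ≡ 60
8^12 ≡ 58
8^15 ≡ 50
8^20 ≡ 1
Hence ord(8) = 20.

20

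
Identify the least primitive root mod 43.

φ(43) = 43 − 1 = 42 = 2 · 3 · 7.
Test candidates g = 2, 3, … against the prime factors q ∈ {2, 3, 7} of φ(43): g is a generator iff g^(42/q) ≢ 1 for every such q.
g = 2: 2^21 ≡ 42; 2^14 ≡ 1 — hits 1, so not a primitive root.
g = 3: 3^21 ≡ 42; 3^14 ≡ 36; 3^6 ≡ 41 — none is 1, so 3 is a primitive root.
Hence the least primitive root of 43 is 3.

3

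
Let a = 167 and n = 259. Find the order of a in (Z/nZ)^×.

36

The order of 167 must divide φ(259) = φ(7·37) = (7−1)·(37−1) = 6·36 = 216 = 2^3 · 3^3.
Divisors of 216: 1, 2, 3, 4, 6, 8, 9, 12, 18, 24, 27, 36, 54, 72, 108, 216.
Compute 167^d (mod 259) for the divisors d until we hit 1:
167^1 ≡ 167
167^2 ≡ 176
167^3 ≡ 125
167^4 ≡ 155
167^6 ≡ 85
167^8 ≡ 197
167^9 ≡ 6
167^12 ≡ 232
167^18 ≡ 36
167^24 ≡ 211
167^27 ≡ 216
167^36 ≡ 1
Hence ord(167) = 36.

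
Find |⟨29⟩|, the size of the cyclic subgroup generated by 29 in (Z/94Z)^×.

ord(29) | φ(94) = φ(2)·φ(47) = 1·46 = 46 = 2 · 23.
Divisors of 46: 1, 2, 23, 46.
Compute 29^d (mod 94) for the divisors d until we hit 1:
29^1 ≡ 29
29^2 ≡ 89
29^23 ≡ 93
29^46 ≡ 1
The smallest such exponent is 46, so the order of 29 is 46.

46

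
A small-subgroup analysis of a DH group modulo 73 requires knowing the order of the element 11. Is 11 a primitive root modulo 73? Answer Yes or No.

Yes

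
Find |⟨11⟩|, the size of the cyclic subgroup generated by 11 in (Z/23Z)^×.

Since 11 ∈ (Z/23Z)^×, its order divides φ(23) = 23 − 1 = 22 = 2 · 11.
Divisors of 22: 1, 2, 11, 22.
Evaluate successive powers at the divisors of 22:
11^1 ≡ 11 (mod 23)
11^2 ≡ 6 (mod 23)
11^11 ≡ 22 (mod 23)
11^22 ≡ 1 (mod 23) ✓
So ord_23(11) = 22.

22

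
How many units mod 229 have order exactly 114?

36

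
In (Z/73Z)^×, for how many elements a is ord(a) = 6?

2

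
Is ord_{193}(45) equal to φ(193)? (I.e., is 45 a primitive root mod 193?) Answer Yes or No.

φ(193) = 193 − 1 = 192 = 2^6 · 3.
It suffices to check that the order of 45 is not a proper divisor of 192: compute 45^(192/q) for q ∈ {2, 3}.
45^96 ≡ 192 (mod 193)  [q = 2: ≢ 1 ✓]
45^64 ≡ 84 (mod 193)  [q = 3: ≢ 1 ✓]
None equal 1, so ord_193(45) = 192: 45 is a primitive root.

Yes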